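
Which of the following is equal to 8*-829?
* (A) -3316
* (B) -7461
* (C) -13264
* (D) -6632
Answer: D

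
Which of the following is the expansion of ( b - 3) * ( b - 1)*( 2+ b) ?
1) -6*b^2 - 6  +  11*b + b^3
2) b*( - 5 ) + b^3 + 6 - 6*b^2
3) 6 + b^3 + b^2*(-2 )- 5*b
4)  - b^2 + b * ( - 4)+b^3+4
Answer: 3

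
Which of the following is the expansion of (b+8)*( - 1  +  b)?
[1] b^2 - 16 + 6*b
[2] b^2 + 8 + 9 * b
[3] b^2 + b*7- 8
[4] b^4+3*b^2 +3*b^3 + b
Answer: 3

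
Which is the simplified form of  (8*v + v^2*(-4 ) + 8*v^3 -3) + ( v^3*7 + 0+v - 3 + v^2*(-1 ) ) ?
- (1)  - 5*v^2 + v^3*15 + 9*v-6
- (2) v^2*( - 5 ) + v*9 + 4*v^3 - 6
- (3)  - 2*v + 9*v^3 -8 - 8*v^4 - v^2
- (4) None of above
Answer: 1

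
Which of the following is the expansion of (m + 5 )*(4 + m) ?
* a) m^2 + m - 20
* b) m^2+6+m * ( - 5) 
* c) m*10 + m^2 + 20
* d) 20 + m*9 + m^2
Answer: d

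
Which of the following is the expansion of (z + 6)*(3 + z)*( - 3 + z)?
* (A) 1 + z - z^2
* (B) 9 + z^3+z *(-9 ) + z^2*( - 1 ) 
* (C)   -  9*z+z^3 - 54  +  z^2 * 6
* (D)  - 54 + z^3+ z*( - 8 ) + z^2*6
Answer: C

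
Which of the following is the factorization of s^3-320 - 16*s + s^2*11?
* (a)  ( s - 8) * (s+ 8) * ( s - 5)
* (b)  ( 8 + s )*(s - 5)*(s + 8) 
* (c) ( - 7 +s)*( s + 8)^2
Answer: b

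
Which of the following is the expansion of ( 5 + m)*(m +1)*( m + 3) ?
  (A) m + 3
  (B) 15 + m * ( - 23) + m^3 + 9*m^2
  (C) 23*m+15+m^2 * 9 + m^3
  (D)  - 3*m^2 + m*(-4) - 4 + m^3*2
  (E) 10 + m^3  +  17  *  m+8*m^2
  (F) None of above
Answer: C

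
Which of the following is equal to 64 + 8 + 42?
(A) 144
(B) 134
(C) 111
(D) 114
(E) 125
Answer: D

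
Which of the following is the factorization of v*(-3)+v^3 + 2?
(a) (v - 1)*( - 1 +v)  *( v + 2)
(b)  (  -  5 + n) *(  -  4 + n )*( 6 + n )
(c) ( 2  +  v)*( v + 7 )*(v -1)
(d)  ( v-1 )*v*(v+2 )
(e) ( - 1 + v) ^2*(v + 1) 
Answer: a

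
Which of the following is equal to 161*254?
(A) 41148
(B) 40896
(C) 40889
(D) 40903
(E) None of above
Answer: E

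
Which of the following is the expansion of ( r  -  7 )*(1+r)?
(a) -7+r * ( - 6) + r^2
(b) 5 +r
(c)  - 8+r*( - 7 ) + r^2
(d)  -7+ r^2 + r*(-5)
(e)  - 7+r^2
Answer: a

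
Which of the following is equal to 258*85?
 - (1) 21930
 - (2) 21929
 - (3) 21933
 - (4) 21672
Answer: 1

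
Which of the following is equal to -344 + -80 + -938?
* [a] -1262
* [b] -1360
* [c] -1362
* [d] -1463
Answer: c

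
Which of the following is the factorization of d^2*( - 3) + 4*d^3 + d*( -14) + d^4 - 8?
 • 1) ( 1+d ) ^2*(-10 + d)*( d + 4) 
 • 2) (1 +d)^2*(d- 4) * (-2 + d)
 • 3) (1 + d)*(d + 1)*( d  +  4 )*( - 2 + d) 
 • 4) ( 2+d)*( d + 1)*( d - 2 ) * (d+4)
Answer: 3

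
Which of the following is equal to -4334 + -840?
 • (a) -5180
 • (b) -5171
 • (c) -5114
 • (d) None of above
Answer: d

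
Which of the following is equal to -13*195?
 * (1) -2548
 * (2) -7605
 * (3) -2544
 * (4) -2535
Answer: 4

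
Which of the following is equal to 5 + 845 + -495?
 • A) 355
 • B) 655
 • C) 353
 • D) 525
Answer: A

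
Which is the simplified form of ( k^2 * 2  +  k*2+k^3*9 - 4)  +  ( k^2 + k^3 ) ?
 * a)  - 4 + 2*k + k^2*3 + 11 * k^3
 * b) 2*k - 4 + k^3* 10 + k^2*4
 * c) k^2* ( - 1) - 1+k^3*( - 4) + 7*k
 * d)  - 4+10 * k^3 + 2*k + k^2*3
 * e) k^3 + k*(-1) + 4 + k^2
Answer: d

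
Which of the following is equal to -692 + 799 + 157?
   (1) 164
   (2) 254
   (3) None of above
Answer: 3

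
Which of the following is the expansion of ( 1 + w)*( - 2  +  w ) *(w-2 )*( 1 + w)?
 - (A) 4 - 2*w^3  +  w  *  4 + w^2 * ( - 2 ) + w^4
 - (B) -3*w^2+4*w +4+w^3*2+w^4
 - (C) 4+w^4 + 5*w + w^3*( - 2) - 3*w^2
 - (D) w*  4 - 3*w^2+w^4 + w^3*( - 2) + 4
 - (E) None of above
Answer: D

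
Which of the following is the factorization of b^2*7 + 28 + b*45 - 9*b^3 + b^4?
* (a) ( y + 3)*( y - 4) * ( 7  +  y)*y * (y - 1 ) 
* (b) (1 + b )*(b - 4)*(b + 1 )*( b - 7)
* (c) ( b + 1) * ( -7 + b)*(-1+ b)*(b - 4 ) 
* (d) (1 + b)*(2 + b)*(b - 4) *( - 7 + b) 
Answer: b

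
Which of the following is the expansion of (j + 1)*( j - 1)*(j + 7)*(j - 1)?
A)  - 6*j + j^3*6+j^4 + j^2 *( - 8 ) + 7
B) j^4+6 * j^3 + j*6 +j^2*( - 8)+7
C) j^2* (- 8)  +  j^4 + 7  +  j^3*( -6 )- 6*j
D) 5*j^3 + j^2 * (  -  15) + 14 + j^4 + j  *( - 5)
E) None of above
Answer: A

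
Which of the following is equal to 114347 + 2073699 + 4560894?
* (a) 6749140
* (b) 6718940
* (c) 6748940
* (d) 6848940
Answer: c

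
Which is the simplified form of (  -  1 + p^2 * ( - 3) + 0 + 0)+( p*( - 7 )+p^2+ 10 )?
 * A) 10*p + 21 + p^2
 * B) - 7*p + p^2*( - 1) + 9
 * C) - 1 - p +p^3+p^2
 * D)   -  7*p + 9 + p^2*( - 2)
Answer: D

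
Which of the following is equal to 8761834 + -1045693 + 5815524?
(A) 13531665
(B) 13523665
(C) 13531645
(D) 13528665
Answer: A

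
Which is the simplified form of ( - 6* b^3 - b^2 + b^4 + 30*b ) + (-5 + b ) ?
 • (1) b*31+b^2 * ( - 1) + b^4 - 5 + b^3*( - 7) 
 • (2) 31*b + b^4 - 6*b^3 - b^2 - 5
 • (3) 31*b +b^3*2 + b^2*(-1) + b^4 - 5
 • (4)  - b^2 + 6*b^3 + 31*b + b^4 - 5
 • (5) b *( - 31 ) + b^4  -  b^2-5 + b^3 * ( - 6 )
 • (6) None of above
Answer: 2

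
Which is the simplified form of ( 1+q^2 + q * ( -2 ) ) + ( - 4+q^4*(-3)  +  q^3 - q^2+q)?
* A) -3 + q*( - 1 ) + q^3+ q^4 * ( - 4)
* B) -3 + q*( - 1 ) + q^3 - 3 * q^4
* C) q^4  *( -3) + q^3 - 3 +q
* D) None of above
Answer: B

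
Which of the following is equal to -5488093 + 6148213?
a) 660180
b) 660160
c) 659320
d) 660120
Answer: d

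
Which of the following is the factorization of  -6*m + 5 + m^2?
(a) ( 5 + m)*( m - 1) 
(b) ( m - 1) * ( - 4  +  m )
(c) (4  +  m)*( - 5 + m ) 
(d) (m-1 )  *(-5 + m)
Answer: d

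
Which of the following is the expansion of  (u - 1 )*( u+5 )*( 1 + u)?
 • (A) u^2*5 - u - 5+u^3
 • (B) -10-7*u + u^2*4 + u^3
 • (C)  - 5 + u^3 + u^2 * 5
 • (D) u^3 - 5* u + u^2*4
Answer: A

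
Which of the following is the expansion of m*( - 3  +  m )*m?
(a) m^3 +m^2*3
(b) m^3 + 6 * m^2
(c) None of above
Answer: c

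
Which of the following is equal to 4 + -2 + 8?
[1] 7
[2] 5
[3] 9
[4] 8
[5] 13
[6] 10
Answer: 6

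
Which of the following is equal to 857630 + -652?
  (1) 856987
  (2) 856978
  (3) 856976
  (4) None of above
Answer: 2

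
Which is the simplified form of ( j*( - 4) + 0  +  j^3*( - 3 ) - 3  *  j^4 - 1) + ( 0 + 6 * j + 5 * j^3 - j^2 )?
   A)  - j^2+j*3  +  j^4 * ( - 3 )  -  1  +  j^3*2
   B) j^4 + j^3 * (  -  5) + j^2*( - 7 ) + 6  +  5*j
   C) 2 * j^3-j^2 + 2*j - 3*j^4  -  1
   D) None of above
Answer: C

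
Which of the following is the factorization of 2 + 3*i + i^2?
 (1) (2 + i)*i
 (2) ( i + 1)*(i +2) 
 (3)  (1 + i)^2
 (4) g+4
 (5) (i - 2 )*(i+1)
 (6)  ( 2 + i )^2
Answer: 2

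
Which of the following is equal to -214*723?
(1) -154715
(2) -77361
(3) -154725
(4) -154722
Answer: 4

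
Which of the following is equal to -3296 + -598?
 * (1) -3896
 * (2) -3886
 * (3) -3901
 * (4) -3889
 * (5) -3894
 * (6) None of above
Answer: 5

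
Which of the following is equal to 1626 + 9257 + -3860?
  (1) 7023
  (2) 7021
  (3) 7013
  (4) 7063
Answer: 1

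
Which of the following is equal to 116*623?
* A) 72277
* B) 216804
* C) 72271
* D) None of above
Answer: D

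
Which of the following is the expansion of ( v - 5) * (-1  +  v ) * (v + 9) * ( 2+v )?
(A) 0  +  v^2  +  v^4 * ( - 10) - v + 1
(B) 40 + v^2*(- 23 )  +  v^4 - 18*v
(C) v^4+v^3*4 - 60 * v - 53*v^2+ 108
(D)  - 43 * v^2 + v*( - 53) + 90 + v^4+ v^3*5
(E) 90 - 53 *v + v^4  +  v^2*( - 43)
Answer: D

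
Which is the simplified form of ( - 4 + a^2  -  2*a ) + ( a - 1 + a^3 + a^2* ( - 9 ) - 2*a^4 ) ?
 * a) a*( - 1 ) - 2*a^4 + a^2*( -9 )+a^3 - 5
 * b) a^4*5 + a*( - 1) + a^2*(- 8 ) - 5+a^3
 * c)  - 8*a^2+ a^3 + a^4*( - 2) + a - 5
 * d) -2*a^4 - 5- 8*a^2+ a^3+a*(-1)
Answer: d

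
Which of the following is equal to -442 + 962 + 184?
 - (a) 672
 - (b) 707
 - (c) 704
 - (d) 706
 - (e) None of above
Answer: c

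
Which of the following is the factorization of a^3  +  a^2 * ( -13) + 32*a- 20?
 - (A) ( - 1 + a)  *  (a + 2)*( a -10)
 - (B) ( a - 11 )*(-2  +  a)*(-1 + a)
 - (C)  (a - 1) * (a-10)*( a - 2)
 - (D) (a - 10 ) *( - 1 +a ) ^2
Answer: C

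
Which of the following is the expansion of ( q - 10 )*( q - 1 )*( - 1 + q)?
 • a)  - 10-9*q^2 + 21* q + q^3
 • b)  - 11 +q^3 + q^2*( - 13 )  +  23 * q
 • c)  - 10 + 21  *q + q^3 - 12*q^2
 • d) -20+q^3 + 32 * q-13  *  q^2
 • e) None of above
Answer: c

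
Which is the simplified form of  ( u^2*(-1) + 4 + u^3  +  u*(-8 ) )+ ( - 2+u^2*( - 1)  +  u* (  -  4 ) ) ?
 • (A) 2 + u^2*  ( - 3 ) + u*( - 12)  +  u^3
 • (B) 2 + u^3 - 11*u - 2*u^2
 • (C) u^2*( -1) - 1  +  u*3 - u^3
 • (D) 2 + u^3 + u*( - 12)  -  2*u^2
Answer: D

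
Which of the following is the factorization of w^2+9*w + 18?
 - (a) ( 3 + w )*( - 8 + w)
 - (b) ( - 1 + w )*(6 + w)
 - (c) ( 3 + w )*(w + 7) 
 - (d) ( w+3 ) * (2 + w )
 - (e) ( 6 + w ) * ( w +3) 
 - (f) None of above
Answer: e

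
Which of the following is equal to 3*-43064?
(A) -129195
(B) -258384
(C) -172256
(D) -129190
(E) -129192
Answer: E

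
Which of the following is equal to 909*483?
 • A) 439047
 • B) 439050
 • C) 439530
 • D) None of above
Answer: A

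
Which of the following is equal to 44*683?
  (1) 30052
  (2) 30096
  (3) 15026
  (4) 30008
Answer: 1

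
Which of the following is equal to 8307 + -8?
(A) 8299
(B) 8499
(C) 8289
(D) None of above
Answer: A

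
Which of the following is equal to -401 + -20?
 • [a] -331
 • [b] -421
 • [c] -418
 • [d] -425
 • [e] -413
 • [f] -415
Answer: b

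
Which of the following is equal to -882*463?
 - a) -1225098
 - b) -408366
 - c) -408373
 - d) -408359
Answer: b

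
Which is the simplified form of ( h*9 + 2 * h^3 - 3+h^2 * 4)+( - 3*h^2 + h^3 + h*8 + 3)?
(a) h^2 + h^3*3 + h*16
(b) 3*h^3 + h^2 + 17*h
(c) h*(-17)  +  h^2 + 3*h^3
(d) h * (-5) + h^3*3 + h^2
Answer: b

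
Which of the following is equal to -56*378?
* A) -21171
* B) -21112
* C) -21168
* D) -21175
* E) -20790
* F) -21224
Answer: C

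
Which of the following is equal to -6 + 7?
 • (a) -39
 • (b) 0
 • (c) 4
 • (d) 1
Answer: d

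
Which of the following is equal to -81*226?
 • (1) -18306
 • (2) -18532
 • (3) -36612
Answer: 1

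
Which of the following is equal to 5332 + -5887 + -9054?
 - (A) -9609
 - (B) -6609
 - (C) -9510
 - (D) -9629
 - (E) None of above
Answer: A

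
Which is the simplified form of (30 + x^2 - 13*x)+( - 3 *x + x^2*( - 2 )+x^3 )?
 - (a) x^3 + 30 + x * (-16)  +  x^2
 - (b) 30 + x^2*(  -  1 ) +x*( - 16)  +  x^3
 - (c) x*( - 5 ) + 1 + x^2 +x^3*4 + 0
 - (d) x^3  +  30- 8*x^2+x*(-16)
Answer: b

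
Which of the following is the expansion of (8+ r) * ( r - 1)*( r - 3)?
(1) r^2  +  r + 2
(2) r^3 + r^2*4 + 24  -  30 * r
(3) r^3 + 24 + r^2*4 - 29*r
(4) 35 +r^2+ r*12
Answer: 3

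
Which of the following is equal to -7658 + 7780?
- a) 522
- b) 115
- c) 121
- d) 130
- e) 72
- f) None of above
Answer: f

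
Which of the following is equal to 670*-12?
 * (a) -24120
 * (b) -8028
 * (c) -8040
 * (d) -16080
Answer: c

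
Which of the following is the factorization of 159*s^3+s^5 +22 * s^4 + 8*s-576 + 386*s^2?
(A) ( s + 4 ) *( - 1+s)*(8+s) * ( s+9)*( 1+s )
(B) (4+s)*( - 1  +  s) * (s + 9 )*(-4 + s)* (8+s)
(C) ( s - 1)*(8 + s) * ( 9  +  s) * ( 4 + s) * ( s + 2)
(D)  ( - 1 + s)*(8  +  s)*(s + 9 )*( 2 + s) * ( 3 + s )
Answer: C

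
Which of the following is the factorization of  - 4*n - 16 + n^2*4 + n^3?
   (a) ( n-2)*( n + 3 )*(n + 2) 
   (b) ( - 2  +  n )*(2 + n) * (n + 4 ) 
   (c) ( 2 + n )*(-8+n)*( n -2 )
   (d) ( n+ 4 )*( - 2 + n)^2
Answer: b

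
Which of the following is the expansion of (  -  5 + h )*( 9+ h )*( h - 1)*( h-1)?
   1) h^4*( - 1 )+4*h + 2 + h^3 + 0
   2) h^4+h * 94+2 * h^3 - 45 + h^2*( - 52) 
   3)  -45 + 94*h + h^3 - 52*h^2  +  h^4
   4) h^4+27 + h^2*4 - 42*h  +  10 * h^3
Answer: 2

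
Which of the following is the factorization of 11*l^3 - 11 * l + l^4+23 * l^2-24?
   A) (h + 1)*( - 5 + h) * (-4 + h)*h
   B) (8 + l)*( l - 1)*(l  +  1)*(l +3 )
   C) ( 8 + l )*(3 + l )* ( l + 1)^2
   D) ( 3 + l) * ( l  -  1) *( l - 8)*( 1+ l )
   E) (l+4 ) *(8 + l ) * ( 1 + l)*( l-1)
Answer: B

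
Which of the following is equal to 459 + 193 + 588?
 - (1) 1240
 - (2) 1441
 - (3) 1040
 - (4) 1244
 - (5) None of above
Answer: 1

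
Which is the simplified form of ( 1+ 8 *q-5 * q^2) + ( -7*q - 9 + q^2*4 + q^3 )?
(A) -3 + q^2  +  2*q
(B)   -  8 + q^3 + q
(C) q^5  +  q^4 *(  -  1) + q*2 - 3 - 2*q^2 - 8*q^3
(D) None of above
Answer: D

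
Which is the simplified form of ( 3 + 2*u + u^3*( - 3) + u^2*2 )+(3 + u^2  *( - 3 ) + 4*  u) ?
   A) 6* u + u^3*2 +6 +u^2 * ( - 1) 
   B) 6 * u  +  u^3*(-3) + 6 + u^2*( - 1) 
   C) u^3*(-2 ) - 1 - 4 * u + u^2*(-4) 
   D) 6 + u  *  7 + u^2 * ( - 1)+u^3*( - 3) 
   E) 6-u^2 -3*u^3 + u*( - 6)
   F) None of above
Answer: B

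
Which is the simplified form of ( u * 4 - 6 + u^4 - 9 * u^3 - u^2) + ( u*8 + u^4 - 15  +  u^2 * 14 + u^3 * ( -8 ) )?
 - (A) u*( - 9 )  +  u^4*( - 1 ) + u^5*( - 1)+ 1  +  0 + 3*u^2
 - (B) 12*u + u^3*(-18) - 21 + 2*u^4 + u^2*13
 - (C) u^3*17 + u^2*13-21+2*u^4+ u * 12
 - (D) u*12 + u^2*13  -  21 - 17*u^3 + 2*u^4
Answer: D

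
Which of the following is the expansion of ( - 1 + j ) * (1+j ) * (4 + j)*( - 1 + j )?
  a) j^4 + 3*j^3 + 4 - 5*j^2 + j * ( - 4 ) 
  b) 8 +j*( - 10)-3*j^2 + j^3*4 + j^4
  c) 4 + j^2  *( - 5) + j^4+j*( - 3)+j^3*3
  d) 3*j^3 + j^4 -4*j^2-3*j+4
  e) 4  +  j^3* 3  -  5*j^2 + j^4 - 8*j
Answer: c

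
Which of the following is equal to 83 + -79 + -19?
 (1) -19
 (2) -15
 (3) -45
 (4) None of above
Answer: 2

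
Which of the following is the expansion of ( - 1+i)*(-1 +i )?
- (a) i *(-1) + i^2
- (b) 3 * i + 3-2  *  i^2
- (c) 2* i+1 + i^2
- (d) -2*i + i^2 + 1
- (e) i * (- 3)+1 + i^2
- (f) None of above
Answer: d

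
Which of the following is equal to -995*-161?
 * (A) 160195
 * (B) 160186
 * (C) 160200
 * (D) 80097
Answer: A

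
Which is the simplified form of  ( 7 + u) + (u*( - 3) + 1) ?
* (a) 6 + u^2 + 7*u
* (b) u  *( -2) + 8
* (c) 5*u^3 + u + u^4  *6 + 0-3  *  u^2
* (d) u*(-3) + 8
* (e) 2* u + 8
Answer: b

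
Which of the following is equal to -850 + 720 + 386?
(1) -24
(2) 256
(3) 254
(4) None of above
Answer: 2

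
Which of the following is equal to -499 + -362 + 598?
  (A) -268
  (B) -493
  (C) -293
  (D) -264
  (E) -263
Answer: E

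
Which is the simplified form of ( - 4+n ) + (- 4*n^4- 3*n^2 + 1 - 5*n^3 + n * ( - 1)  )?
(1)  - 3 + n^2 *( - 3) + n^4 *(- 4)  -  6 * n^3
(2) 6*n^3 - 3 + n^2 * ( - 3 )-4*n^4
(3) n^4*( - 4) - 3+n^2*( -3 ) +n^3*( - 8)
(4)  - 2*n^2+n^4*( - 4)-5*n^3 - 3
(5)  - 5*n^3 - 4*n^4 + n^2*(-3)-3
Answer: 5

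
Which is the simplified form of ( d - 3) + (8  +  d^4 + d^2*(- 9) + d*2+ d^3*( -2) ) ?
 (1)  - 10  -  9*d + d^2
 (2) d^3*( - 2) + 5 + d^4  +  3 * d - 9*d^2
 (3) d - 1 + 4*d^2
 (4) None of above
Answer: 2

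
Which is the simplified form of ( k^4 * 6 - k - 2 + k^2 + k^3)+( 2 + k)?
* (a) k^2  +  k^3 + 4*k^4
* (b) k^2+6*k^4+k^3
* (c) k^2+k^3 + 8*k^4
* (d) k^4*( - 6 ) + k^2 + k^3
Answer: b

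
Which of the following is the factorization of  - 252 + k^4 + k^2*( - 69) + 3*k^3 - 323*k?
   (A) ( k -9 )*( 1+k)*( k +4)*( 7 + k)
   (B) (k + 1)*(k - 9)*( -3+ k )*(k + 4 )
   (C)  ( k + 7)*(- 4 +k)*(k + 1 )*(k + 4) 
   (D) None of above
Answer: A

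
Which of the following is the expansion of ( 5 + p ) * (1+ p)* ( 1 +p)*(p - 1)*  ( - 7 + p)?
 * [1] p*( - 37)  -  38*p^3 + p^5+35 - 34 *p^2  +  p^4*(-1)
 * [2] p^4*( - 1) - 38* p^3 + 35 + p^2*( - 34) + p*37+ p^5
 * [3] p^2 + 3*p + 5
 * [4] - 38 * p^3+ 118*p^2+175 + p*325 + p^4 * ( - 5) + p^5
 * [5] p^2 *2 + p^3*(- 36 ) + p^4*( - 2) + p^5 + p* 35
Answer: 2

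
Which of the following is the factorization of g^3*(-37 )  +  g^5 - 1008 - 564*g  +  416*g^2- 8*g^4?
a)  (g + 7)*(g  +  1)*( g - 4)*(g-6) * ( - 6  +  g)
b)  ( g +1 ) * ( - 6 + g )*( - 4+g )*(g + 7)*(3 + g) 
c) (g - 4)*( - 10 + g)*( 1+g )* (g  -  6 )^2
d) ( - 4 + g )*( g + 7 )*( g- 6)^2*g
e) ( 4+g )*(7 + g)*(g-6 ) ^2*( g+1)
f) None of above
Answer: a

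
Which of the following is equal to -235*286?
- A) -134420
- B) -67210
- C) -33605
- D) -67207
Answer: B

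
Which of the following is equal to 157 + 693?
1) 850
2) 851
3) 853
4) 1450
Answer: 1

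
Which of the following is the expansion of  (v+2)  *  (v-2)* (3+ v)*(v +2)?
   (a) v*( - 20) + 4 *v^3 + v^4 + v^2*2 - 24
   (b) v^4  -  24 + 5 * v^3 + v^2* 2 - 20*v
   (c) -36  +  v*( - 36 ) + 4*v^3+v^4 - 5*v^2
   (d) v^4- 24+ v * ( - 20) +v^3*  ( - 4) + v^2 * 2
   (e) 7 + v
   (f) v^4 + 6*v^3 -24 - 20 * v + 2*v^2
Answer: b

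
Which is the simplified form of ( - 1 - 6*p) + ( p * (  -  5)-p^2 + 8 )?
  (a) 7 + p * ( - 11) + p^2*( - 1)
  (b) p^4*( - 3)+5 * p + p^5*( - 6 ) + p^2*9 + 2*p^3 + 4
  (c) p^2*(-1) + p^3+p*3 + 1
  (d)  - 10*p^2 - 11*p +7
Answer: a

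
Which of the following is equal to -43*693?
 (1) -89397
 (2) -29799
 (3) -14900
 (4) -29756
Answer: 2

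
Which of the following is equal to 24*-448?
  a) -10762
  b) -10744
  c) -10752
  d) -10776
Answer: c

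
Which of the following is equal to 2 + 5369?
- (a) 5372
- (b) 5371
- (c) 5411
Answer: b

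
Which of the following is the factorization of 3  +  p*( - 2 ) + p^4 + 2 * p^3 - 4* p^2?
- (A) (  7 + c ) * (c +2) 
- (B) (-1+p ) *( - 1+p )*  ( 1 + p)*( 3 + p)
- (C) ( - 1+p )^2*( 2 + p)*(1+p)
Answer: B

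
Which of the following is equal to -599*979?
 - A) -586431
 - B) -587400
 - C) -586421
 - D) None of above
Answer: C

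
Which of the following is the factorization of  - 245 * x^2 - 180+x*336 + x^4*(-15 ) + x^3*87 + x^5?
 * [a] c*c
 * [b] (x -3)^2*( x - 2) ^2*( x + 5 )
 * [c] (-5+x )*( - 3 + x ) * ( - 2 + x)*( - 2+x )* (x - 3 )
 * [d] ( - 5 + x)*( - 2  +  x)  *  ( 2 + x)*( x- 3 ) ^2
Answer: c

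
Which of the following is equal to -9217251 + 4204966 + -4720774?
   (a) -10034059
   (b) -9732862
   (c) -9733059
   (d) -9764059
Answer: c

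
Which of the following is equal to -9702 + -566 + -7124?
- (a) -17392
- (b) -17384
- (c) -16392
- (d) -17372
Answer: a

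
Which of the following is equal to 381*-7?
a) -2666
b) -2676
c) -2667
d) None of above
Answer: c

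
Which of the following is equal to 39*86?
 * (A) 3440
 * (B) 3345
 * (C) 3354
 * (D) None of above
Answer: C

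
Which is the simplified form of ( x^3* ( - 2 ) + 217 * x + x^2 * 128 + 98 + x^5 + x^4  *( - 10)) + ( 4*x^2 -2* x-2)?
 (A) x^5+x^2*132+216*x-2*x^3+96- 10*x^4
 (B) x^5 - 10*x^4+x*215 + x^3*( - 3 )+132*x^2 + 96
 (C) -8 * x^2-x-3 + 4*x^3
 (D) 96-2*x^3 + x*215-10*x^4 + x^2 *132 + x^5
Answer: D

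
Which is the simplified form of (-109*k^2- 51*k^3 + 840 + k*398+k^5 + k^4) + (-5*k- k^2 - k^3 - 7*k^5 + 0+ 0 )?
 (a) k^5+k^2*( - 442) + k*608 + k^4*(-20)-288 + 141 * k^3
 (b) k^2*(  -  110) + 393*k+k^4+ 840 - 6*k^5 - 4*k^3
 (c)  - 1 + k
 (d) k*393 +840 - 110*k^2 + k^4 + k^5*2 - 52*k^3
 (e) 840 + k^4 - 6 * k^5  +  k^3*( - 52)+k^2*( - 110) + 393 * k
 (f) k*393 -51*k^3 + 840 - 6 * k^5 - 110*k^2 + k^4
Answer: e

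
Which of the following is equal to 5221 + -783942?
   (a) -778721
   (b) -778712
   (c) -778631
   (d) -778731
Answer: a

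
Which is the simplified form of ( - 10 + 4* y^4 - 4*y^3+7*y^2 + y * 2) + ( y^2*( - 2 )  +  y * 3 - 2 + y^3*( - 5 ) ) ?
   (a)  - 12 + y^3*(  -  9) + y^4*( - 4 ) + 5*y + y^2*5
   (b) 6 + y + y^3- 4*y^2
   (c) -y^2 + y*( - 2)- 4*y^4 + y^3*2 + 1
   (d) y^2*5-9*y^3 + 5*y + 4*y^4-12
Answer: d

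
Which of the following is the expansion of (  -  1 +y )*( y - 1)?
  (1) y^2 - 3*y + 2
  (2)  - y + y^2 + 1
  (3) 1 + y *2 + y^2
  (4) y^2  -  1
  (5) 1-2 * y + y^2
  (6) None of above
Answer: 5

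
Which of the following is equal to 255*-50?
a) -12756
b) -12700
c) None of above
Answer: c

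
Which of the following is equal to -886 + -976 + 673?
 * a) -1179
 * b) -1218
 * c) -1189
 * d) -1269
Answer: c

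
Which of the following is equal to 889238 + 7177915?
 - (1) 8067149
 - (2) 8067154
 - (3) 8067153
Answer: 3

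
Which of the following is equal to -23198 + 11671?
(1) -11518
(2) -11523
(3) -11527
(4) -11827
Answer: 3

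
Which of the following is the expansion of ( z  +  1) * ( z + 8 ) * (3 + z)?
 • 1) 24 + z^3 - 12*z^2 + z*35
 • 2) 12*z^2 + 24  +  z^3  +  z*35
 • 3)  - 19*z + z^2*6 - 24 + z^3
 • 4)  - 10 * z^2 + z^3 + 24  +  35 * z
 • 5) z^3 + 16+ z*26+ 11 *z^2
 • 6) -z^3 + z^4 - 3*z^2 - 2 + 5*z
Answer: 2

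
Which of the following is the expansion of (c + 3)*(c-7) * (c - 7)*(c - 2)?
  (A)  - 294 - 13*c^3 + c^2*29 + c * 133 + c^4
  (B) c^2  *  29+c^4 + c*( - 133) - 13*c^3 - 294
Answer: A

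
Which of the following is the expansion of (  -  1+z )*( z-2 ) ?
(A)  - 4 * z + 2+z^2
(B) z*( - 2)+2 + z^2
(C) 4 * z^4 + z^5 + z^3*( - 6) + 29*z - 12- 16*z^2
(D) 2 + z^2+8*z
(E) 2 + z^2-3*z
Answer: E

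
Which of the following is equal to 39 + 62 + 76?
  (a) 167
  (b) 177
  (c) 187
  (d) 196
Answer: b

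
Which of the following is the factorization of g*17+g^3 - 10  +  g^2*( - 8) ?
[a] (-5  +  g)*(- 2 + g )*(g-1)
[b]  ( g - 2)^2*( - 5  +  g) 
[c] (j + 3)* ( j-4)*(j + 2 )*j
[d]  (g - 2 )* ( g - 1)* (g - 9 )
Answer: a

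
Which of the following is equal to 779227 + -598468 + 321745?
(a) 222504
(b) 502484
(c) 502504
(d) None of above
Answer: c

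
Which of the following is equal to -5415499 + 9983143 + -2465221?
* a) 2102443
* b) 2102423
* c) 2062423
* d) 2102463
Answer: b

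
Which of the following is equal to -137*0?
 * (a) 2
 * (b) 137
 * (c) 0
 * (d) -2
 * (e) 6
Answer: c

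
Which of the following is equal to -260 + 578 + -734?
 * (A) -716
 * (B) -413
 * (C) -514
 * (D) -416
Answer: D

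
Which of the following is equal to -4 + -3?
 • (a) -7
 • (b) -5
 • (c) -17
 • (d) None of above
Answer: a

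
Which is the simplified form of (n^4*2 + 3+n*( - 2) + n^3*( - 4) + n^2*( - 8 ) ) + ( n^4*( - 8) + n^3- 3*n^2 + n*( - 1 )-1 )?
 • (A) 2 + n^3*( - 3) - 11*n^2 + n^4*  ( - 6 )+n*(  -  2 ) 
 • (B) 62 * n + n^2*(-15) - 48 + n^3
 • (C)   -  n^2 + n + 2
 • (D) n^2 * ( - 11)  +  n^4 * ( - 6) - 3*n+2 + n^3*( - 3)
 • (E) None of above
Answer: D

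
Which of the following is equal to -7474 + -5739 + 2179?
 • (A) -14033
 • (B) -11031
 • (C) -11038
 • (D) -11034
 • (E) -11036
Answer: D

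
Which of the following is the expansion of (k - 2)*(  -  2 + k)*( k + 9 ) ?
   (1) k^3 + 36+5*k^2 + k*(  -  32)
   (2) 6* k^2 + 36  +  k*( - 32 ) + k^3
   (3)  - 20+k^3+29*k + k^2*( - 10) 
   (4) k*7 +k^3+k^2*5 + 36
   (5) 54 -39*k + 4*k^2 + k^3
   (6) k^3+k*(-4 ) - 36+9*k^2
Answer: 1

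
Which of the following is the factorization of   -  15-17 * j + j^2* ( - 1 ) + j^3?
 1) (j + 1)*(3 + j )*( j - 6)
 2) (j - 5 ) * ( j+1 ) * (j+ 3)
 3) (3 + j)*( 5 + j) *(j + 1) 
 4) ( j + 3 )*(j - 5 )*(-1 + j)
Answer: 2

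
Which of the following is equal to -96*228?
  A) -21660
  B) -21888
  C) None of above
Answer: B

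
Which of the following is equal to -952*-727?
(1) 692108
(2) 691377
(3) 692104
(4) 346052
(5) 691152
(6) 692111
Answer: 3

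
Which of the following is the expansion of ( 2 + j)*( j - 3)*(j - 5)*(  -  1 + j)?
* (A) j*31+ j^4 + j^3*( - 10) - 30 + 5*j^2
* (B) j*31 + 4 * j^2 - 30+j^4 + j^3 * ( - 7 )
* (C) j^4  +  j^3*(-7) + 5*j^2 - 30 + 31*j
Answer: C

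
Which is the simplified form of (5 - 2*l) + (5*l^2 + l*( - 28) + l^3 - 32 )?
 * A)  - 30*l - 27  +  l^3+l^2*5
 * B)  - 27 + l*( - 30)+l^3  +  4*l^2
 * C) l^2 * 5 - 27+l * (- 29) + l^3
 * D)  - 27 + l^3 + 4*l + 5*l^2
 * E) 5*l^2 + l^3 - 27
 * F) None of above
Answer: A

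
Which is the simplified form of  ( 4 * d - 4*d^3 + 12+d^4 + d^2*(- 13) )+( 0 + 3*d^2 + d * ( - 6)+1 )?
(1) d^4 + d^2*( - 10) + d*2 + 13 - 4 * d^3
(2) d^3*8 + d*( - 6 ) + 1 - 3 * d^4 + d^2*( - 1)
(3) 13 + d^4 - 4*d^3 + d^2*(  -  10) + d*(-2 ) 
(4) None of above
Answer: 3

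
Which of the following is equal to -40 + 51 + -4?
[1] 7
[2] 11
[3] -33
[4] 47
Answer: 1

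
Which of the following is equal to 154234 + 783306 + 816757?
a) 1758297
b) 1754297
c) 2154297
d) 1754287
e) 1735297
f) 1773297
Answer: b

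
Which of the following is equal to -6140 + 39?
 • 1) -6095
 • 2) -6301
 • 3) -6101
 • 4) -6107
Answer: 3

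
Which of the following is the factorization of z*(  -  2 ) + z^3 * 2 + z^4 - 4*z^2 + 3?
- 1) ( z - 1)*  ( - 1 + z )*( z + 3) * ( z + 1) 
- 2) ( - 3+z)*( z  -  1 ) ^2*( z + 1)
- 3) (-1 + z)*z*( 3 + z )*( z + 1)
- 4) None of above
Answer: 1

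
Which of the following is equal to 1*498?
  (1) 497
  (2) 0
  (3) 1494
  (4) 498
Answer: 4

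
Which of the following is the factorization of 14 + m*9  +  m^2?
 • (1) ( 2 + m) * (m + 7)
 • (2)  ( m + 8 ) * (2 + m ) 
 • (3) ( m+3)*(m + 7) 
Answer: 1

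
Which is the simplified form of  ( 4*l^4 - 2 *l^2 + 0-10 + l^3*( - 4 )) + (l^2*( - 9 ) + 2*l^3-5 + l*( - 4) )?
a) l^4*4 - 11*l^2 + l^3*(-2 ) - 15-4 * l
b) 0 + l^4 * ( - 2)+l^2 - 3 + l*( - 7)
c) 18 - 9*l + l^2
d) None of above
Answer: a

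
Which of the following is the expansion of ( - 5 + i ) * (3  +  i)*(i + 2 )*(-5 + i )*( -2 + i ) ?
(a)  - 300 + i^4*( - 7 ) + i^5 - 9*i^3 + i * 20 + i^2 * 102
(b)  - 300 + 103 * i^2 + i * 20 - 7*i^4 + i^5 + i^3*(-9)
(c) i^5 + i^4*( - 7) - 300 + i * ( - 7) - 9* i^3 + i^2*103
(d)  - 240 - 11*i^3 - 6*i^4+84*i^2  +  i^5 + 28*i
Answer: b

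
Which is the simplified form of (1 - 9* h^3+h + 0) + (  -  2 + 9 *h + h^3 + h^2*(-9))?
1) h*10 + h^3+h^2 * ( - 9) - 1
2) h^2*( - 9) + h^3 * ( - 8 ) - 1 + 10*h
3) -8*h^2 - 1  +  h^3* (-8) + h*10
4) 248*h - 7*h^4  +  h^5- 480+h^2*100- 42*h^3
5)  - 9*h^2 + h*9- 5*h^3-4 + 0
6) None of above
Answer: 2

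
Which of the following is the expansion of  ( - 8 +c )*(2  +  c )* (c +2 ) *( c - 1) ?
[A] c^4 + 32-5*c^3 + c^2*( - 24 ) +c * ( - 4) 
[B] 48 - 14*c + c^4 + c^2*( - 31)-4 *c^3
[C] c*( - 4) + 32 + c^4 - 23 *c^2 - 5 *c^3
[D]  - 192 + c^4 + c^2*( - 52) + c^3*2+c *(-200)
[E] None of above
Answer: A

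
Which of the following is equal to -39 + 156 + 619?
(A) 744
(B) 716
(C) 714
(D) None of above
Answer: D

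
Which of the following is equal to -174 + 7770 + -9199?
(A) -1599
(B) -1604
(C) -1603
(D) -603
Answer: C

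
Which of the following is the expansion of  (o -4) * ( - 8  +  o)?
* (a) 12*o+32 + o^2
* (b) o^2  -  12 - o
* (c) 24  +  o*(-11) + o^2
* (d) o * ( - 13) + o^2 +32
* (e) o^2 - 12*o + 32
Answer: e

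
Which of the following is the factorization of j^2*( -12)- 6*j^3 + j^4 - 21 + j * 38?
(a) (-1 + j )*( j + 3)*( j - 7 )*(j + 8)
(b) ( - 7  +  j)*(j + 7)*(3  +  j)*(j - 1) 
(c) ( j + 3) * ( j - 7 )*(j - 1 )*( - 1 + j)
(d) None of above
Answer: c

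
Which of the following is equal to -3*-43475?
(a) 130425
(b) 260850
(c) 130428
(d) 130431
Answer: a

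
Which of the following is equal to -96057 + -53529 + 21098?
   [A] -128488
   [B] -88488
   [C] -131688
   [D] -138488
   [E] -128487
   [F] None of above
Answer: A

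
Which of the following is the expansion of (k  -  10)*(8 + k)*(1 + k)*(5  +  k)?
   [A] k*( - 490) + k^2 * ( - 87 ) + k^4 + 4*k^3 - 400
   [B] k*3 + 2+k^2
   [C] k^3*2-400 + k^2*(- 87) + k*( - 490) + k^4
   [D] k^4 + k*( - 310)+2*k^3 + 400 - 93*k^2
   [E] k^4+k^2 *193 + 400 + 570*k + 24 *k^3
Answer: A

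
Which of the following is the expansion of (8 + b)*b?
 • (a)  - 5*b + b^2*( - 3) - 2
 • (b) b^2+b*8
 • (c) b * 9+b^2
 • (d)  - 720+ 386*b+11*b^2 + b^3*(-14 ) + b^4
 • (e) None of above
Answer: b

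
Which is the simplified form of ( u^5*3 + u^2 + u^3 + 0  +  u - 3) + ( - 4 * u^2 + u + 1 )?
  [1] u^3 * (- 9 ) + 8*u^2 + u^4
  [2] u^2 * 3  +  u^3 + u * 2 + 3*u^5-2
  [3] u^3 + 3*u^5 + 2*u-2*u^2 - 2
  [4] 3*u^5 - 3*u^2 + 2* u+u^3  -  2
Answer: 4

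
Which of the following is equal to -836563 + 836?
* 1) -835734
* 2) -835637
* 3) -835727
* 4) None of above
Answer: 3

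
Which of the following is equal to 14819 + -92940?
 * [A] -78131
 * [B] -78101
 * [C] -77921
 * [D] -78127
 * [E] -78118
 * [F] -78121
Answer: F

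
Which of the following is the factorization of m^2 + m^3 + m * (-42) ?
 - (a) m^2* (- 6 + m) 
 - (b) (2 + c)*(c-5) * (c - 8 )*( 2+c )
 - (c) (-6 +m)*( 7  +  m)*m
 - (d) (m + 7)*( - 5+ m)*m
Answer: c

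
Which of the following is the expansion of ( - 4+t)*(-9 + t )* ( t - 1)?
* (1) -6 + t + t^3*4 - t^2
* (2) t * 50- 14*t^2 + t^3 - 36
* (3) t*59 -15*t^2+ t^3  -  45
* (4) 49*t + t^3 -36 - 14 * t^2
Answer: 4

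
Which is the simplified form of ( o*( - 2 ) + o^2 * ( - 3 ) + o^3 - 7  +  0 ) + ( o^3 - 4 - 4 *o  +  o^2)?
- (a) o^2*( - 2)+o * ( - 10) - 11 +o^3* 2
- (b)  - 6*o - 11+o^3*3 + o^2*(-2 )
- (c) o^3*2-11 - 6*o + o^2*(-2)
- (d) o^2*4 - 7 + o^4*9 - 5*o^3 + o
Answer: c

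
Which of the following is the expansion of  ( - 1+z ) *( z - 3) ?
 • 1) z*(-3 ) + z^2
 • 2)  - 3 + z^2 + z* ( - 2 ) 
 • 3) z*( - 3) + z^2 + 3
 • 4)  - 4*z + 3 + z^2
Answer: 4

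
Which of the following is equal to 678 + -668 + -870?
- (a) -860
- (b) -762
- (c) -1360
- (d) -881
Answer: a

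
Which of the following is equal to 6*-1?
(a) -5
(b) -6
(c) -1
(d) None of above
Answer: b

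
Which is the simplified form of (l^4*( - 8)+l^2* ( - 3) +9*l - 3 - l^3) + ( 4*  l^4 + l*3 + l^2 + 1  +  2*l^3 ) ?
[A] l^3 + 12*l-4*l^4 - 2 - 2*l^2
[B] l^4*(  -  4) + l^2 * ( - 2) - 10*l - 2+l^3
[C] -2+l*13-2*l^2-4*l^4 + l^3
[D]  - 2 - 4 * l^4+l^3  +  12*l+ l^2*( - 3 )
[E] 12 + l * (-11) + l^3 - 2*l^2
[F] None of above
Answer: A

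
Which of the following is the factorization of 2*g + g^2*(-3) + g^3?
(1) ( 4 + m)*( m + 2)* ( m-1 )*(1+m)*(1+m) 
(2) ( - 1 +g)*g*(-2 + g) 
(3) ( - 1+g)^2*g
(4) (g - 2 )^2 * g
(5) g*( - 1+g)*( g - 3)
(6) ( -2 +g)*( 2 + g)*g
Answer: 2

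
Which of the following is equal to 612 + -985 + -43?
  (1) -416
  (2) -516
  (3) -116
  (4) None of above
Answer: 1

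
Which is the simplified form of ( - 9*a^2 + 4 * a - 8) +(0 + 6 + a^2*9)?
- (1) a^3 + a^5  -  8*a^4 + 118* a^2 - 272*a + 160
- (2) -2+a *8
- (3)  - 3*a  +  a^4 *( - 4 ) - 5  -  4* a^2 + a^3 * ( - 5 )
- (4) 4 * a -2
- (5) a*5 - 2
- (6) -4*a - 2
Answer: 4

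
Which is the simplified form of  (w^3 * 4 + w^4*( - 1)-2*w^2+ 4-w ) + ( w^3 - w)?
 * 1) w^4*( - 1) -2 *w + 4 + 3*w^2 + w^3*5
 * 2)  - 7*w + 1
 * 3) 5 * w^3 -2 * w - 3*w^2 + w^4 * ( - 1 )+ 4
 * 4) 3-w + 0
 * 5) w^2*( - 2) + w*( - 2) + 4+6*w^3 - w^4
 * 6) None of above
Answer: 6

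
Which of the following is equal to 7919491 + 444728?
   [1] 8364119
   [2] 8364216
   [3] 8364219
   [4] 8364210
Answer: 3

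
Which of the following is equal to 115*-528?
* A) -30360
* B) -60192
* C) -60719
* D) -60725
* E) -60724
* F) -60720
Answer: F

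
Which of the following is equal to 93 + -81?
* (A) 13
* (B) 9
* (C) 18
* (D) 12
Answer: D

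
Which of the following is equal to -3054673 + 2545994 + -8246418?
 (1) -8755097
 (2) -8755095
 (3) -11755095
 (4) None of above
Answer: 1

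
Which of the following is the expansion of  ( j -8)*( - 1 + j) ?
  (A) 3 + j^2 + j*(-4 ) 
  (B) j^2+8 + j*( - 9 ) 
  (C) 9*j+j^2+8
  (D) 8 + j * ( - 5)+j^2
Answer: B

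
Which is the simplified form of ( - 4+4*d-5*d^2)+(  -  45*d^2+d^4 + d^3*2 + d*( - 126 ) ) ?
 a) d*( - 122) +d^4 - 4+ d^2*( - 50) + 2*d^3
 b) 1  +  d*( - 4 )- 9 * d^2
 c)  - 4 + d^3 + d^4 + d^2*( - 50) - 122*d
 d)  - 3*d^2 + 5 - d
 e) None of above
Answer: a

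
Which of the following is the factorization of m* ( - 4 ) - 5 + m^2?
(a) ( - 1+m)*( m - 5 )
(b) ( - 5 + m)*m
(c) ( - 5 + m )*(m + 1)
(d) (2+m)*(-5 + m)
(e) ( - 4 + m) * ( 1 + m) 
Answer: c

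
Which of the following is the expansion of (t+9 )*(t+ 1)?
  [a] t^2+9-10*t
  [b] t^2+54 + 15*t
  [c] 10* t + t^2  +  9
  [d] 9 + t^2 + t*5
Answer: c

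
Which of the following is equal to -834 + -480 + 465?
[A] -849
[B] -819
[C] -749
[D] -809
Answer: A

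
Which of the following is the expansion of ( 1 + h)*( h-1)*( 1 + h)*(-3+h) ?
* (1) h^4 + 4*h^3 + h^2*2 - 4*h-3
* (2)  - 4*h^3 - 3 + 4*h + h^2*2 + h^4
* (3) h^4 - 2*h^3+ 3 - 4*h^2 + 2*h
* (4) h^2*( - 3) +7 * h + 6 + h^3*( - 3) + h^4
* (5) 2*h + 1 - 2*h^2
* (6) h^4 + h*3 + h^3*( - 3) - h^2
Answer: 3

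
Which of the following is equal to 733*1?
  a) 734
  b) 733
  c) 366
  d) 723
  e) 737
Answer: b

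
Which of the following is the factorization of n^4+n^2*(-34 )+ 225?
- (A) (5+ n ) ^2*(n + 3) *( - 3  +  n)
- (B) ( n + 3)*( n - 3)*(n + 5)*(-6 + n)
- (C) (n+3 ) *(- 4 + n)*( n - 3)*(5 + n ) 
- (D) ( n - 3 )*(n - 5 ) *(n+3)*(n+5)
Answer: D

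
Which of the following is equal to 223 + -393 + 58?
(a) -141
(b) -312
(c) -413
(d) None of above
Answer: d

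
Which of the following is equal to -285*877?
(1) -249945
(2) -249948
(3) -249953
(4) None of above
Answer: 1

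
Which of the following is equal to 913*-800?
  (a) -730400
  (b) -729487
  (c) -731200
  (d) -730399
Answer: a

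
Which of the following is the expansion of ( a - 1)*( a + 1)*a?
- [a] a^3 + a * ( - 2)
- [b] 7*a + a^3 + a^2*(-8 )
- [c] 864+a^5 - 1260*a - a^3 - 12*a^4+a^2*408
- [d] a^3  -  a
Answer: d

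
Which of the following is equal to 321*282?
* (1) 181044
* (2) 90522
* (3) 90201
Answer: 2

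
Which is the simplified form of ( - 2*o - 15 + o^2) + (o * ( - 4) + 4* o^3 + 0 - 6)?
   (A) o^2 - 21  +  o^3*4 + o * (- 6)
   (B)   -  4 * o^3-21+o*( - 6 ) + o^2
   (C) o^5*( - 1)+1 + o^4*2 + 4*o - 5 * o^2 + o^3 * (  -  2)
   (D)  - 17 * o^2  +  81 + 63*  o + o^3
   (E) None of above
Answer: A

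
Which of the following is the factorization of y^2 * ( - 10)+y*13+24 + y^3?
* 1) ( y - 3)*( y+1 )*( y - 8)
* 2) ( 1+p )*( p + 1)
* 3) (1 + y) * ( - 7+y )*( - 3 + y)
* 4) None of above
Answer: 1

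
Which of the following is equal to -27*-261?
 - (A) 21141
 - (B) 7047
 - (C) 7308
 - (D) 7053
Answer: B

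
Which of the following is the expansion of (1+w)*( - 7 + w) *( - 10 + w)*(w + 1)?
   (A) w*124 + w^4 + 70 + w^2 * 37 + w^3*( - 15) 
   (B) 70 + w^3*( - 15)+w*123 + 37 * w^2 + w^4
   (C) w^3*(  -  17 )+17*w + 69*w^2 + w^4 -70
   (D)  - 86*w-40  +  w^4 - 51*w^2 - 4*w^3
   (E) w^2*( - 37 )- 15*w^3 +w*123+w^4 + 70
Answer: B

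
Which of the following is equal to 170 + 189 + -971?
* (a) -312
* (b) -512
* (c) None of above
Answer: c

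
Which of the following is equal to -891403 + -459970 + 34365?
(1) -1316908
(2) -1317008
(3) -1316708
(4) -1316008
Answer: 2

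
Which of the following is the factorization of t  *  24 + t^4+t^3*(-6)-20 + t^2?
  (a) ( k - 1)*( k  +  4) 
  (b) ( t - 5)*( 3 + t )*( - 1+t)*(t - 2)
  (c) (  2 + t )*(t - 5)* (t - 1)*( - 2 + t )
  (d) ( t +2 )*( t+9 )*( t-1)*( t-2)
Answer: c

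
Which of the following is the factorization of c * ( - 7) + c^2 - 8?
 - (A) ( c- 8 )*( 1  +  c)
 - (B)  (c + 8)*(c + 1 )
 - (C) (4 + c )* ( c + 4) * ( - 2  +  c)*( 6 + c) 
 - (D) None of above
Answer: A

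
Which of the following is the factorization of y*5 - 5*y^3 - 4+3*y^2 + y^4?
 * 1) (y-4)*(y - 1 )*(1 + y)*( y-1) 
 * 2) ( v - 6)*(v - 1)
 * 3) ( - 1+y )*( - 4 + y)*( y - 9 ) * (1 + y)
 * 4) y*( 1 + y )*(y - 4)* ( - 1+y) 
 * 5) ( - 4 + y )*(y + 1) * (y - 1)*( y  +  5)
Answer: 1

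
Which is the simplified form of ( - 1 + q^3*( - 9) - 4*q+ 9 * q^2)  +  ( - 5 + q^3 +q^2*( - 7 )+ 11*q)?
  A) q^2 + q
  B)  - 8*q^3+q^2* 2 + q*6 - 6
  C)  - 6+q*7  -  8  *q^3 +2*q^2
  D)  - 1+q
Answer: C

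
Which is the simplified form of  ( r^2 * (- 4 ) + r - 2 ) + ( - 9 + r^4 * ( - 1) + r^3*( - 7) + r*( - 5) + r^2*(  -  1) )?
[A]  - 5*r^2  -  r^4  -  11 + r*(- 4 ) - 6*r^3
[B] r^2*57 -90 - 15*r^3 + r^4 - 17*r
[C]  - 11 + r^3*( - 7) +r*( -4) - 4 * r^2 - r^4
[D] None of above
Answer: D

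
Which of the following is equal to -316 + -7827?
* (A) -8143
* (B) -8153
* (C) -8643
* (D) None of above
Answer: A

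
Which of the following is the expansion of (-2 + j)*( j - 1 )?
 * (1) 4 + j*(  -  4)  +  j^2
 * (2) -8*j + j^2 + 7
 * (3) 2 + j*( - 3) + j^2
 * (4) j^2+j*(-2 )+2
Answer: 3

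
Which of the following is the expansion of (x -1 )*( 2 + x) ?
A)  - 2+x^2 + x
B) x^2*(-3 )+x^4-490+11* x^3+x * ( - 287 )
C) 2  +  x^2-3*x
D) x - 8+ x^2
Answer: A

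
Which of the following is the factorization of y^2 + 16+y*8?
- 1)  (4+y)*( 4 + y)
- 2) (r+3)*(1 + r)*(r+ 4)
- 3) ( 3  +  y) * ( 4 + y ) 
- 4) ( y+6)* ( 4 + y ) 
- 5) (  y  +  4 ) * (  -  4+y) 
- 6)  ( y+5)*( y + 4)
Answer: 1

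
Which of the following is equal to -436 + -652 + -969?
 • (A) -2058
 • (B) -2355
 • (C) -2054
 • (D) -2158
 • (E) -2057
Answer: E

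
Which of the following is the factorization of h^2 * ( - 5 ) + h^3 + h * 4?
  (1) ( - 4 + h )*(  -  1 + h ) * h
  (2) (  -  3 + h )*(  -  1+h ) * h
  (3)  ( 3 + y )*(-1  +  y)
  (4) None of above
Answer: 1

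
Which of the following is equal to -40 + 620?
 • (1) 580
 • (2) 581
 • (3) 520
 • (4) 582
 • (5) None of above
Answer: 1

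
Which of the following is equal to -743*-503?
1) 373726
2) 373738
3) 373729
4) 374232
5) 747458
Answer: 3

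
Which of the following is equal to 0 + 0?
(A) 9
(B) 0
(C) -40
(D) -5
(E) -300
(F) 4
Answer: B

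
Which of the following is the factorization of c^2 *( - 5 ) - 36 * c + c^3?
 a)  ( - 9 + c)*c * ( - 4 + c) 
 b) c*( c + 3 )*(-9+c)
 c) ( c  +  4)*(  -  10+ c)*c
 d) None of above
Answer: d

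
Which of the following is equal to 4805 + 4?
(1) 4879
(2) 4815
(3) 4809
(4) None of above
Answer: 3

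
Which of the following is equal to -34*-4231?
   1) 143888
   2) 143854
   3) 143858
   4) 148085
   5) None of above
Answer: 2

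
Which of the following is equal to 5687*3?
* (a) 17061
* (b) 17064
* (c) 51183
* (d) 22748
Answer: a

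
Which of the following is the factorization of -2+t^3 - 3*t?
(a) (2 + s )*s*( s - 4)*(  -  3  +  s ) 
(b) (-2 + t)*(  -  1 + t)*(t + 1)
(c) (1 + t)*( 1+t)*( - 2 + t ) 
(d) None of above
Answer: c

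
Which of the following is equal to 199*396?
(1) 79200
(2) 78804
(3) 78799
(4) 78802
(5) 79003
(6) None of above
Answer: 2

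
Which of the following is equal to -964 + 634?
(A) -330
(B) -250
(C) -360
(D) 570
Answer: A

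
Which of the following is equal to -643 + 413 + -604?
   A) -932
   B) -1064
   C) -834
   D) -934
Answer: C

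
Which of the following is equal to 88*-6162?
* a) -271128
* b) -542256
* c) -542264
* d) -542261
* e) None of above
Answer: b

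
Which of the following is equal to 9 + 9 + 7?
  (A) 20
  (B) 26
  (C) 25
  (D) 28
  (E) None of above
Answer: C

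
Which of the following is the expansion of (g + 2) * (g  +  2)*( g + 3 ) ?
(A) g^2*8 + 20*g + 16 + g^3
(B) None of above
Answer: B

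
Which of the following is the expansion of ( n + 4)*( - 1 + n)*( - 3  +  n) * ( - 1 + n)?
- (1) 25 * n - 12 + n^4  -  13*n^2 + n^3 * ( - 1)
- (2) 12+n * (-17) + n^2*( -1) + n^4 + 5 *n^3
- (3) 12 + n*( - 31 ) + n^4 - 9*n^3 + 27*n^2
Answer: 1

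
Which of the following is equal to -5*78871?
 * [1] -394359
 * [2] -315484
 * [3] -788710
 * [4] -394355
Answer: 4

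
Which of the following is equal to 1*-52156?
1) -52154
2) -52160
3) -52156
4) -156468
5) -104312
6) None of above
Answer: 3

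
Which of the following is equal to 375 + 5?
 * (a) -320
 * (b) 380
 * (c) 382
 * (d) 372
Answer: b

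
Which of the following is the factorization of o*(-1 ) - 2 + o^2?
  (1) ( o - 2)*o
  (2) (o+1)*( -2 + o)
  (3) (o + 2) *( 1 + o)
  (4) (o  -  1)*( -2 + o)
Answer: 2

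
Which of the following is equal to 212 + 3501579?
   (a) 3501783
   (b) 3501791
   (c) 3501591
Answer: b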